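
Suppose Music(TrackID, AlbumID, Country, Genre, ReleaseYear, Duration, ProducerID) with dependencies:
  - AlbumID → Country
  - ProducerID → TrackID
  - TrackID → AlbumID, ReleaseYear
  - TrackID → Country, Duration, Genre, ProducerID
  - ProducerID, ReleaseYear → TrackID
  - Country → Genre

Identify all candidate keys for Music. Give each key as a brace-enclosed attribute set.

Closure of {ProducerID} is {AlbumID, Country, Duration, Genre, ProducerID, ReleaseYear, TrackID}, the whole schema; {ProducerID} is a candidate key.
Closure of {TrackID} is {AlbumID, Country, Duration, Genre, ProducerID, ReleaseYear, TrackID}, the whole schema; {TrackID} is a candidate key.
Any other superkey properly contains one of these, so there are no further candidate keys.

{ProducerID}, {TrackID}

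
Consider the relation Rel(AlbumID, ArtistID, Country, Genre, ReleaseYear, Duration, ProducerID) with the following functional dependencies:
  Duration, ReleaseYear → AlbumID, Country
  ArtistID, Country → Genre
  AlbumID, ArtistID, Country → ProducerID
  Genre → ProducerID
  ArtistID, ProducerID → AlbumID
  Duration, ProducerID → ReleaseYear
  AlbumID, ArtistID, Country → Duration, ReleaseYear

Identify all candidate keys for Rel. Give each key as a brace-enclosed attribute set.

{ArtistID, Country}, {ArtistID, Duration, Genre}, {ArtistID, Duration, ProducerID}, {ArtistID, Duration, ReleaseYear}

No FD produces {ArtistID}, so it must be in every candidate key.
{ArtistID, Country} is a candidate key since {ArtistID, Country}⁺ = {AlbumID, ArtistID, Country, Duration, Genre, ProducerID, ReleaseYear} covers every attribute.
{ArtistID, Duration, Genre} is a candidate key since {ArtistID, Duration, Genre}⁺ = {AlbumID, ArtistID, Country, Duration, Genre, ProducerID, ReleaseYear} covers every attribute.
{ArtistID, Duration, ProducerID} is a candidate key since {ArtistID, Duration, ProducerID}⁺ = {AlbumID, ArtistID, Country, Duration, Genre, ProducerID, ReleaseYear} covers every attribute.
{ArtistID, Duration, ReleaseYear} is a candidate key since {ArtistID, Duration, ReleaseYear}⁺ = {AlbumID, ArtistID, Country, Duration, Genre, ProducerID, ReleaseYear} covers every attribute.
These are minimal and exhaustive — every other superkey contains one of them.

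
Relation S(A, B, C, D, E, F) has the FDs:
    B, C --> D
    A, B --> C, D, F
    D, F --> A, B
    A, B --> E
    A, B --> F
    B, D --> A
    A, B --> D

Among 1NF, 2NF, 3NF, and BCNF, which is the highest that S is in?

Candidate keys: {A, B}, {B, C}, {B, D}, {D, F}. Prime attributes: {A, B, C, D, F}.
Each dependency's left side is a superkey — BCNF holds.

BCNF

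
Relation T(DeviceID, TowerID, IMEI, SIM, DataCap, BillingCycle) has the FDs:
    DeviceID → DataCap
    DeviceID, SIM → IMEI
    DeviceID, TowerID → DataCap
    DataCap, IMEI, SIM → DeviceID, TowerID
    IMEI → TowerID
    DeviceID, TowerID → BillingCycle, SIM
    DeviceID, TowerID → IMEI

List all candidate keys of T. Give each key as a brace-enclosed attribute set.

{DataCap, IMEI, SIM}, {DeviceID, IMEI}, {DeviceID, SIM}, {DeviceID, TowerID}

{DeviceID, IMEI}⁺ = {BillingCycle, DataCap, DeviceID, IMEI, SIM, TowerID}, which is every attribute, so {DeviceID, IMEI} is a candidate key.
{DeviceID, SIM}⁺ = {BillingCycle, DataCap, DeviceID, IMEI, SIM, TowerID}, which is every attribute, so {DeviceID, SIM} is a candidate key.
{DeviceID, TowerID}⁺ = {BillingCycle, DataCap, DeviceID, IMEI, SIM, TowerID}, which is every attribute, so {DeviceID, TowerID} is a candidate key.
{DataCap, IMEI, SIM}⁺ = {BillingCycle, DataCap, DeviceID, IMEI, SIM, TowerID}, which is every attribute, so {DataCap, IMEI, SIM} is a candidate key.
No proper subset of any of these is a key, and no other minimal superkey exists.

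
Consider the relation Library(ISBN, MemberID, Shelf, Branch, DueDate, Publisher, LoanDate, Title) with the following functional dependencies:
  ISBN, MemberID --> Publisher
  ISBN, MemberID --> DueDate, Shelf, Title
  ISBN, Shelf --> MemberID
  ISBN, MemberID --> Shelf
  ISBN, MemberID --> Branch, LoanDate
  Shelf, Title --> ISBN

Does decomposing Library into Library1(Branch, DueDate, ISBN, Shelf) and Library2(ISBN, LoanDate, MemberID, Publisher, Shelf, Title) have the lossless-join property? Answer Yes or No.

The shared attributes are {ISBN, Shelf} and {ISBN, Shelf}⁺ = {Branch, DueDate, ISBN, LoanDate, MemberID, Publisher, Shelf, Title}.
Since Library1 ⊆ {Branch, DueDate, ISBN, LoanDate, MemberID, Publisher, Shelf, Title}, the intersection is a superkey of Library1; the decomposition is lossless.

Yes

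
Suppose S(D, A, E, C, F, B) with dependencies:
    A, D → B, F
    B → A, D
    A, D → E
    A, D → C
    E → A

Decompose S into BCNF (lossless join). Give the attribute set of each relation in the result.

{A, E}; {B, C, D, E, F}

Candidate keys of the original relation: {A, D}, {B}, {D, E}.
In {A, B, C, D, E, F}, {E} is not a superkey ({E}⁺ restricted to this set is {A, E}), so split on E → A into {A, E} and {B, C, D, E, F}.
{A, E} has no BCNF violation.
{B, C, D, E, F} has no BCNF violation.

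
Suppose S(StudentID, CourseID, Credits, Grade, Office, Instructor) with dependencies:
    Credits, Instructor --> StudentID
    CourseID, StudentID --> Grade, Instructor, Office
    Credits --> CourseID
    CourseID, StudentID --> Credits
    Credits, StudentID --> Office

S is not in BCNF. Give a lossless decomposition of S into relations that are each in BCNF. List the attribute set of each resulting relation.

Candidate keys of the original relation: {CourseID, StudentID}, {Credits, Instructor}, {Credits, StudentID}.
In {CourseID, Credits, Grade, Instructor, Office, StudentID}, {Credits} is not a superkey ({Credits}⁺ restricted to this set is {CourseID, Credits}), so split on Credits --> CourseID into {CourseID, Credits} and {Credits, Grade, Instructor, Office, StudentID}.
{CourseID, Credits} has no BCNF violation.
{Credits, Grade, Instructor, Office, StudentID} has no BCNF violation.

{CourseID, Credits}; {Credits, Grade, Instructor, Office, StudentID}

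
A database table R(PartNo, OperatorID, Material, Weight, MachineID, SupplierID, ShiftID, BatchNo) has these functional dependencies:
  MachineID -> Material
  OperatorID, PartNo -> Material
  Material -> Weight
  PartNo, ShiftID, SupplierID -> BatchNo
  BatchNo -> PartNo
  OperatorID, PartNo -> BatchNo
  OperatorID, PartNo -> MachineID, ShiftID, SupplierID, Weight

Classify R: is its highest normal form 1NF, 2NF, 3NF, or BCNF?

2NF

Candidate keys: {BatchNo, OperatorID}, {OperatorID, PartNo}. Prime attributes: {BatchNo, OperatorID, PartNo}.
For MachineID -> Material we have {MachineID}⁺ = {MachineID, Material, Weight}; {MachineID} is not a superkey, so BCNF fails.
Because {Material} is non-prime and the left side of MachineID -> Material is not a superkey, the relation is not in 3NF.
No proper subset of a key has a non-prime attribute in its closure, so there is no partial dependency; 2NF holds.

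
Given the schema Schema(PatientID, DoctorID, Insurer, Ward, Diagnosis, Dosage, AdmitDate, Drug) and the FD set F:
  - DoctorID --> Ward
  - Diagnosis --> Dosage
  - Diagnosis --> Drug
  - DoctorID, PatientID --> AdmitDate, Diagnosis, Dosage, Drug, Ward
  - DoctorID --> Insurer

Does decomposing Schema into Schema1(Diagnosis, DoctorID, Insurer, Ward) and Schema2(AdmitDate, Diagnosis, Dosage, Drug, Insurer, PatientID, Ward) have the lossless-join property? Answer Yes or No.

No

Schema1 ∩ Schema2 = {Diagnosis, Insurer, Ward}; its closure under F is {Diagnosis, Dosage, Drug, Insurer, Ward}.
The closure covers neither Schema1 nor Schema2 entirely; the join is not lossless.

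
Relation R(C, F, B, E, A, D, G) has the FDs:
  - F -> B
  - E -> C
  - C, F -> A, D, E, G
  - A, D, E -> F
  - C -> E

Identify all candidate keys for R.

Closure of {C, F} is {A, B, C, D, E, F, G}, the whole schema; {C, F} is a candidate key.
Closure of {E, F} is {A, B, C, D, E, F, G}, the whole schema; {E, F} is a candidate key.
Closure of {A, C, D} is {A, B, C, D, E, F, G}, the whole schema; {A, C, D} is a candidate key.
Closure of {A, D, E} is {A, B, C, D, E, F, G}, the whole schema; {A, D, E} is a candidate key.
These are minimal and exhaustive — every other superkey contains one of them.

{A, C, D}, {A, D, E}, {C, F}, {E, F}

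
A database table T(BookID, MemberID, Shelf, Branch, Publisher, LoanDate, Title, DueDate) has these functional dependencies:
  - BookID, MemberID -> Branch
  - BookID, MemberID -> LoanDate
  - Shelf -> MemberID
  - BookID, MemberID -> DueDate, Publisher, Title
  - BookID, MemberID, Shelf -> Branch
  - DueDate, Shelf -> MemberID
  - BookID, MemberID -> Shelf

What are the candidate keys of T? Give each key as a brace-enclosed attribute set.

Attributes never on any right-hand side: {BookID} — every candidate key must contain it.
Closure of {BookID, MemberID} is {BookID, Branch, DueDate, LoanDate, MemberID, Publisher, Shelf, Title}, the whole schema; {BookID, MemberID} is a candidate key.
Closure of {BookID, Shelf} is {BookID, Branch, DueDate, LoanDate, MemberID, Publisher, Shelf, Title}, the whole schema; {BookID, Shelf} is a candidate key.
Any other superkey properly contains one of these, so there are no further candidate keys.

{BookID, MemberID}, {BookID, Shelf}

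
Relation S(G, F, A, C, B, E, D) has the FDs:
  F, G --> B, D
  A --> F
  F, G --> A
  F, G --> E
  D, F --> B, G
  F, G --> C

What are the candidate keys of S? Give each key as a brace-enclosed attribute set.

{A, D}, {A, G}, {D, F}, {F, G}

Closure of {A, D} is {A, B, C, D, E, F, G}, the whole schema; {A, D} is a candidate key.
Closure of {A, G} is {A, B, C, D, E, F, G}, the whole schema; {A, G} is a candidate key.
Closure of {D, F} is {A, B, C, D, E, F, G}, the whole schema; {D, F} is a candidate key.
Closure of {F, G} is {A, B, C, D, E, F, G}, the whole schema; {F, G} is a candidate key.
Any other superkey properly contains one of these, so there are no further candidate keys.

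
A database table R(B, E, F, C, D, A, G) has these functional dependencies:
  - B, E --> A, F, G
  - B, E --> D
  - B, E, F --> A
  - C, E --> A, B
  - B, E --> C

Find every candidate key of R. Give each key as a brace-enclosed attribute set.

{B, E}, {C, E}

Attributes never on any right-hand side: {E} — every candidate key must contain it.
{B, E} is a candidate key since {B, E}⁺ = {A, B, C, D, E, F, G} covers every attribute.
{C, E} is a candidate key since {C, E}⁺ = {A, B, C, D, E, F, G} covers every attribute.
No proper subset of any of these is a key, and no other minimal superkey exists.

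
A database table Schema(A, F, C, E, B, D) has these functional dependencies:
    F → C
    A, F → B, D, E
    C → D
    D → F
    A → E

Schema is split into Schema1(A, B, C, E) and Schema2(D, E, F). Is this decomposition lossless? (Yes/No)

The shared attributes are {E} and {E}⁺ = {E}.
The closure covers neither Schema1 nor Schema2 entirely; the join is not lossless.

No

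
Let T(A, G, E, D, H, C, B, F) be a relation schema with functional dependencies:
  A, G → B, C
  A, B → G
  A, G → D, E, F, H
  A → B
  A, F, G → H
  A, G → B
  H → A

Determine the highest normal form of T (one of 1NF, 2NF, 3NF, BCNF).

BCNF

Candidate keys: {A}, {H}. Prime attributes: {A, H}.
The left-hand side of every FD is a superkey, so BCNF is satisfied.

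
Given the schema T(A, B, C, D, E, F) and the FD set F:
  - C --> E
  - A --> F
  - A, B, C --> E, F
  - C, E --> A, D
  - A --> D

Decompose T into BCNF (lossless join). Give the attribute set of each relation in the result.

Candidate key of the original relation: {B, C}.
{A, B, C, D, E, F}: {C} determines {A, C, D, E, F} here but is not a superkey — split on C --> A, D, E, F, giving {A, C, D, E, F} and {B, C}.
{A, C, D, E, F}: {A} determines {A, D, F} here but is not a superkey — split on A --> D, F, giving {A, D, F} and {A, C, E}.
{A, D, F}: every determinant is a superkey — BCNF.
{A, C, E}: every determinant is a superkey — BCNF.
{B, C}: every determinant is a superkey — BCNF.

{A, C, E}; {A, D, F}; {B, C}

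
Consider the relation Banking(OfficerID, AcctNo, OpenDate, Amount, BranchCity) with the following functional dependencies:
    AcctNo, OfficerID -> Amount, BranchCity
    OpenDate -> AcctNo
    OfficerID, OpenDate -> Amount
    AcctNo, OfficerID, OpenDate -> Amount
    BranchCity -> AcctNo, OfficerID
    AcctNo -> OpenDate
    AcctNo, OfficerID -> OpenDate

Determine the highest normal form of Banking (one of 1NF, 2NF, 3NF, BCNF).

Candidate keys: {AcctNo, OfficerID}, {BranchCity}, {OfficerID, OpenDate}. Prime attributes: {AcctNo, BranchCity, OfficerID, OpenDate}.
OpenDate -> AcctNo: {OpenDate}⁺ = {AcctNo, OpenDate}, which is not all of the attributes, so the left side is not a superkey — BCNF is violated.
But every attribute on its right side ({AcctNo}) is prime, and the same holds for every other non-superkey FD, so 3NF still holds.

3NF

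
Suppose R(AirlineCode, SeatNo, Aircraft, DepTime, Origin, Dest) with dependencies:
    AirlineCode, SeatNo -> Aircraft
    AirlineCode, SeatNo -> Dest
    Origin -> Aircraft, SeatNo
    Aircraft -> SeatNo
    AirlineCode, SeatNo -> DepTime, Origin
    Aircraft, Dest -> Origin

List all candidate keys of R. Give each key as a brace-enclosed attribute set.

{Aircraft, AirlineCode}, {AirlineCode, Origin}, {AirlineCode, SeatNo}

Attributes never on any right-hand side: {AirlineCode} — every candidate key must contain it.
{Aircraft, AirlineCode}⁺ = {Aircraft, AirlineCode, DepTime, Dest, Origin, SeatNo}, which is every attribute, so {Aircraft, AirlineCode} is a candidate key.
{AirlineCode, Origin}⁺ = {Aircraft, AirlineCode, DepTime, Dest, Origin, SeatNo}, which is every attribute, so {AirlineCode, Origin} is a candidate key.
{AirlineCode, SeatNo}⁺ = {Aircraft, AirlineCode, DepTime, Dest, Origin, SeatNo}, which is every attribute, so {AirlineCode, SeatNo} is a candidate key.
These are minimal and exhaustive — every other superkey contains one of them.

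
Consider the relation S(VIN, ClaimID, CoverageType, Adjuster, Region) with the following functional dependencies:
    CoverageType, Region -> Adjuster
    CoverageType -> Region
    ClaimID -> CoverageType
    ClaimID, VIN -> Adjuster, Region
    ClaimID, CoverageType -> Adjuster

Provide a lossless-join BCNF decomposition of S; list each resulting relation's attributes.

{Adjuster, CoverageType, Region}; {ClaimID, CoverageType}; {ClaimID, VIN}

Candidate key of the original relation: {ClaimID, VIN}.
Within {Adjuster, ClaimID, CoverageType, Region, VIN}: {CoverageType, Region}⁺ ∩ {Adjuster, ClaimID, CoverageType, Region, VIN} = {Adjuster, CoverageType, Region}, not the whole set, so CoverageType, Region -> Adjuster violates BCNF; decompose into {Adjuster, CoverageType, Region} and {ClaimID, CoverageType, Region, VIN}.
{Adjuster, CoverageType, Region}: every determinant is a superkey — BCNF.
Within {ClaimID, CoverageType, Region, VIN}: {CoverageType}⁺ ∩ {ClaimID, CoverageType, Region, VIN} = {CoverageType, Region}, not the whole set, so CoverageType -> Region violates BCNF; decompose into {CoverageType, Region} and {ClaimID, CoverageType, VIN}.
{CoverageType, Region}: every determinant is a superkey — BCNF.
Within {ClaimID, CoverageType, VIN}: {ClaimID}⁺ ∩ {ClaimID, CoverageType, VIN} = {ClaimID, CoverageType}, not the whole set, so ClaimID -> CoverageType violates BCNF; decompose into {ClaimID, CoverageType} and {ClaimID, VIN}.
{ClaimID, CoverageType}: every determinant is a superkey — BCNF.
{ClaimID, VIN}: every determinant is a superkey — BCNF.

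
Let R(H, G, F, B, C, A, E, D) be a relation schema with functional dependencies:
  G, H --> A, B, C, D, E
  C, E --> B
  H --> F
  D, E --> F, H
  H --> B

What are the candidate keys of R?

No FD produces {G}, so it must be in every candidate key.
{G, H}⁺ = {A, B, C, D, E, F, G, H} — all of the relation — so {G, H} is a candidate key.
{D, E, G}⁺ = {A, B, C, D, E, F, G, H} — all of the relation — so {D, E, G} is a candidate key.
No proper subset of any of these is a key, and no other minimal superkey exists.

{D, E, G}, {G, H}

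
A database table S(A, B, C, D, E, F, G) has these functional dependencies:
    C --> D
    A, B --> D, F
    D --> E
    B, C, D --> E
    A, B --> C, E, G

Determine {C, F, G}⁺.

{C, D, E, F, G}

Start with {C, F, G}.
C --> D applies; add {D} → now {C, D, F, G}.
D --> E applies; add {E} → now {C, D, E, F, G}.
No further FD applies.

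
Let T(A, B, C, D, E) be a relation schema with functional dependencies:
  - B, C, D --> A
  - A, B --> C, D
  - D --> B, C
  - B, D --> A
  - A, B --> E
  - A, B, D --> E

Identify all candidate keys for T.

{A, B}, {D}

{D}⁺ = {A, B, C, D, E}, which is every attribute, so {D} is a candidate key.
{A, B}⁺ = {A, B, C, D, E}, which is every attribute, so {A, B} is a candidate key.
These are minimal and exhaustive — every other superkey contains one of them.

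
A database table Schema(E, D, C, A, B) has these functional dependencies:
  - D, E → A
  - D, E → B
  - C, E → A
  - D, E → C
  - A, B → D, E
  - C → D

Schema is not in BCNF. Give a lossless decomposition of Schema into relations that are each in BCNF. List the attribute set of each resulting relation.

{A, B, C, E}; {C, D}

Candidate keys of the original relation: {A, B}, {C, E}, {D, E}.
Within {A, B, C, D, E}: {C}⁺ ∩ {A, B, C, D, E} = {C, D}, not the whole set, so C → D violates BCNF; decompose into {C, D} and {A, B, C, E}.
{C, D}: every determinant is a superkey — BCNF.
{A, B, C, E}: every determinant is a superkey — BCNF.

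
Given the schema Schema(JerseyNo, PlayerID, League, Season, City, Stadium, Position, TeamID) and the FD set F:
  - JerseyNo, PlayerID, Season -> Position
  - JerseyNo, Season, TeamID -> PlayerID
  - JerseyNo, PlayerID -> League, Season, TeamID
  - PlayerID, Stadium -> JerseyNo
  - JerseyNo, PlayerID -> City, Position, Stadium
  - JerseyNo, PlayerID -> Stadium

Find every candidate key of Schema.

{JerseyNo, PlayerID} is a candidate key since {JerseyNo, PlayerID}⁺ = {City, JerseyNo, League, PlayerID, Position, Season, Stadium, TeamID} covers every attribute.
{PlayerID, Stadium} is a candidate key since {PlayerID, Stadium}⁺ = {City, JerseyNo, League, PlayerID, Position, Season, Stadium, TeamID} covers every attribute.
{JerseyNo, Season, TeamID} is a candidate key since {JerseyNo, Season, TeamID}⁺ = {City, JerseyNo, League, PlayerID, Position, Season, Stadium, TeamID} covers every attribute.
These are minimal and exhaustive — every other superkey contains one of them.

{JerseyNo, PlayerID}, {JerseyNo, Season, TeamID}, {PlayerID, Stadium}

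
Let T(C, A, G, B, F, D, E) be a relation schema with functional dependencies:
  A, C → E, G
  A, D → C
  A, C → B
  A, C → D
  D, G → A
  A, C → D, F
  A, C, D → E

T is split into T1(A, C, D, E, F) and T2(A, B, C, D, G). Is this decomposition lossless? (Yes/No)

Yes

The shared attributes are {A, C, D} and {A, C, D}⁺ = {A, B, C, D, E, F, G}.
Since T1 ⊆ {A, B, C, D, E, F, G}, the intersection is a superkey of T1; the decomposition is lossless.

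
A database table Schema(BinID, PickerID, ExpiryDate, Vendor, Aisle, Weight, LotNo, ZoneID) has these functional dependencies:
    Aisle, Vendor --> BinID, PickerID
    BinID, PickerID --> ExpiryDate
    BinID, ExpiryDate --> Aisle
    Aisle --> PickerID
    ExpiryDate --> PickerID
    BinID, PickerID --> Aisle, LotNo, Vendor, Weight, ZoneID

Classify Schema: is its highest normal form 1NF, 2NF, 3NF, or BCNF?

Candidate keys: {Aisle, BinID}, {Aisle, Vendor}, {BinID, ExpiryDate}, {BinID, PickerID}. Prime attributes: {Aisle, BinID, ExpiryDate, PickerID, Vendor}.
For Aisle --> PickerID we have {Aisle}⁺ = {Aisle, PickerID}; {Aisle} is not a superkey, so BCNF fails.
Since {PickerID} ⊆ prime attributes and every other non-superkey FD also has a prime right side, the schema is in 3NF.

3NF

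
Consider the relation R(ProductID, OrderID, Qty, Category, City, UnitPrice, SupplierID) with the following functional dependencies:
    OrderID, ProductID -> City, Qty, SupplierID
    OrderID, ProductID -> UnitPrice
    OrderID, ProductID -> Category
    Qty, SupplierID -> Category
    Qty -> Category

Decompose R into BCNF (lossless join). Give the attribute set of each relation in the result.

{Category, Qty}; {City, OrderID, ProductID, Qty, SupplierID, UnitPrice}

Candidate key of the original relation: {OrderID, ProductID}.
In {Category, City, OrderID, ProductID, Qty, SupplierID, UnitPrice}, {Qty, SupplierID} is not a superkey ({Qty, SupplierID}⁺ restricted to this set is {Category, Qty, SupplierID}), so split on Qty, SupplierID -> Category into {Category, Qty, SupplierID} and {City, OrderID, ProductID, Qty, SupplierID, UnitPrice}.
In {Category, Qty, SupplierID}, {Qty} is not a superkey ({Qty}⁺ restricted to this set is {Category, Qty}), so split on Qty -> Category into {Category, Qty} and {Qty, SupplierID}.
{Category, Qty} is in BCNF.
{Qty, SupplierID} is in BCNF.
{City, OrderID, ProductID, Qty, SupplierID, UnitPrice} is in BCNF.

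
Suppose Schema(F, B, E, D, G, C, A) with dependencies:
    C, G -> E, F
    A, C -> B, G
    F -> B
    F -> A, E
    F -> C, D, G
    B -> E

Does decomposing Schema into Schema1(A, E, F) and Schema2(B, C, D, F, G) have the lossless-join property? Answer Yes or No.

Yes

Common attributes: {F}; their closure is {A, B, C, D, E, F, G}.
Since Schema1 ⊆ {A, B, C, D, E, F, G}, the intersection is a superkey of Schema1; the decomposition is lossless.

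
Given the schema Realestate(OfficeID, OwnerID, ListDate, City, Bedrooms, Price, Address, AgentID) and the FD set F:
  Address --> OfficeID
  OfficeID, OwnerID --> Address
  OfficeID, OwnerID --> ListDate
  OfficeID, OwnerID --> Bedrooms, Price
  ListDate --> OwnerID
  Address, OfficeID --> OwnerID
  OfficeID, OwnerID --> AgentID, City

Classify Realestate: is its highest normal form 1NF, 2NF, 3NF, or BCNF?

Candidate keys: {Address}, {ListDate, OfficeID}, {OfficeID, OwnerID}. Prime attributes: {Address, ListDate, OfficeID, OwnerID}.
ListDate --> OwnerID: {ListDate}⁺ = {ListDate, OwnerID}, which is not all of the attributes, so the left side is not a superkey — BCNF is violated.
Since {OwnerID} ⊆ prime attributes and every other non-superkey FD also has a prime right side, the schema is in 3NF.

3NF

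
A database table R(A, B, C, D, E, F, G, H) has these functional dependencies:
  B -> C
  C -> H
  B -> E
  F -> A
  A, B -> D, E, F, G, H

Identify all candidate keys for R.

{B} never appears on the right of any FD, so every key must include it.
{A, B} is a candidate key since {A, B}⁺ = {A, B, C, D, E, F, G, H} covers every attribute.
{B, F} is a candidate key since {B, F}⁺ = {A, B, C, D, E, F, G, H} covers every attribute.
These are minimal and exhaustive — every other superkey contains one of them.

{A, B}, {B, F}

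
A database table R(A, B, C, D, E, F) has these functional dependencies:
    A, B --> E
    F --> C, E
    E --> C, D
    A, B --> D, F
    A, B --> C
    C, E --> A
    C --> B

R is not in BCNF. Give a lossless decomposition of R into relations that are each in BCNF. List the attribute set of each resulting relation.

Candidate keys of the original relation: {A, B}, {A, C}, {E}, {F}.
In {A, B, C, D, E, F}, {C} is not a superkey ({C}⁺ restricted to this set is {B, C}), so split on C --> B into {B, C} and {A, C, D, E, F}.
{B, C}: every determinant is a superkey — BCNF.
{A, C, D, E, F}: every determinant is a superkey — BCNF.

{A, C, D, E, F}; {B, C}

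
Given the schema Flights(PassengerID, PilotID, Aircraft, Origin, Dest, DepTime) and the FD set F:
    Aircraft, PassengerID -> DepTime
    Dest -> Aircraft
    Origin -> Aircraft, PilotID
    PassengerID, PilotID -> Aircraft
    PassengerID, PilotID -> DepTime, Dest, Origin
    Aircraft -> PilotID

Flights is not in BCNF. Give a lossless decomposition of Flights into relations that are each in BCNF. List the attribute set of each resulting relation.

{Aircraft, Dest}; {Aircraft, PilotID}; {DepTime, Dest, Origin, PassengerID}

Candidate keys of the original relation: {Aircraft, PassengerID}, {Dest, PassengerID}, {Origin, PassengerID}, {PassengerID, PilotID}.
Within {Aircraft, DepTime, Dest, Origin, PassengerID, PilotID}: {Dest}⁺ ∩ {Aircraft, DepTime, Dest, Origin, PassengerID, PilotID} = {Aircraft, Dest, PilotID}, not the whole set, so Dest -> Aircraft, PilotID violates BCNF; decompose into {Aircraft, Dest, PilotID} and {DepTime, Dest, Origin, PassengerID}.
Within {Aircraft, Dest, PilotID}: {Aircraft}⁺ ∩ {Aircraft, Dest, PilotID} = {Aircraft, PilotID}, not the whole set, so Aircraft -> PilotID violates BCNF; decompose into {Aircraft, PilotID} and {Aircraft, Dest}.
{Aircraft, PilotID} is in BCNF.
{Aircraft, Dest} is in BCNF.
{DepTime, Dest, Origin, PassengerID} is in BCNF.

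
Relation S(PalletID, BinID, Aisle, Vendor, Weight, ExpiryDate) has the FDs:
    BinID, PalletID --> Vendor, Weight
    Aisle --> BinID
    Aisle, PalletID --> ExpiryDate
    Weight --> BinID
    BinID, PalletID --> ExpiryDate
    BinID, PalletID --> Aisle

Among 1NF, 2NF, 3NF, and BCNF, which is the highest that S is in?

Candidate keys: {Aisle, PalletID}, {BinID, PalletID}, {PalletID, Weight}. Prime attributes: {Aisle, BinID, PalletID, Weight}.
For Aisle --> BinID we have {Aisle}⁺ = {Aisle, BinID}; {Aisle} is not a superkey, so BCNF fails.
Since {BinID} ⊆ prime attributes and every other non-superkey FD also has a prime right side, the schema is in 3NF.

3NF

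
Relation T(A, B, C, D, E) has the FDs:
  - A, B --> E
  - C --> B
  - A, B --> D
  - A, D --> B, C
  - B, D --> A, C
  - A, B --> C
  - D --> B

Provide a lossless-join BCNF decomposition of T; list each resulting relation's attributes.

Candidate keys of the original relation: {A, B}, {A, C}, {D}.
{A, B, C, D, E}: {C} determines {B, C} here but is not a superkey — split on C --> B, giving {B, C} and {A, C, D, E}.
{B, C}: every determinant is a superkey — BCNF.
{A, C, D, E}: every determinant is a superkey — BCNF.

{A, C, D, E}; {B, C}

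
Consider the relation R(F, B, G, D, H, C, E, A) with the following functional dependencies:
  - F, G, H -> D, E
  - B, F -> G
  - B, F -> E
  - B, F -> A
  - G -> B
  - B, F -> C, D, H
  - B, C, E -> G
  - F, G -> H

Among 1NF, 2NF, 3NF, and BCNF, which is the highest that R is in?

Candidate keys: {B, F}, {F, G}. Prime attributes: {B, F, G}.
G -> B: {G}⁺ = {B, G}, which is not all of the attributes, so the left side is not a superkey — BCNF is violated.
Its right-hand attributes {B} are all prime, as are those of every other non-superkey FD — the relation is in 3NF.

3NF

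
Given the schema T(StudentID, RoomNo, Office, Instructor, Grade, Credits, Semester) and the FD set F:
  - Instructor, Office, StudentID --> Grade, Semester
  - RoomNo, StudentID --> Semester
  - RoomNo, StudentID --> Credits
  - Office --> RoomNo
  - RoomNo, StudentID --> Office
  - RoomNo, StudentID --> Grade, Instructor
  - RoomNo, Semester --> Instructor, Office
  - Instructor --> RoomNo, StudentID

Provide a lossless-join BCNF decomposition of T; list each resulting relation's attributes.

{Credits, Grade, Instructor, Office, Semester, StudentID}; {Office, RoomNo}

Candidate keys of the original relation: {Instructor}, {Office, Semester}, {Office, StudentID}, {RoomNo, Semester}, {RoomNo, StudentID}.
Within {Credits, Grade, Instructor, Office, RoomNo, Semester, StudentID}: {Office}⁺ ∩ {Credits, Grade, Instructor, Office, RoomNo, Semester, StudentID} = {Office, RoomNo}, not the whole set, so Office --> RoomNo violates BCNF; decompose into {Office, RoomNo} and {Credits, Grade, Instructor, Office, Semester, StudentID}.
{Office, RoomNo} has no BCNF violation.
{Credits, Grade, Instructor, Office, Semester, StudentID} has no BCNF violation.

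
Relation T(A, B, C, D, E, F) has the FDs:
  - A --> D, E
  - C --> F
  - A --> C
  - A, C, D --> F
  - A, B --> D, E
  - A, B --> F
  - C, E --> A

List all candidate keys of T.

{A, B}, {B, C, E}

{B} never appears on the right of any FD, so every key must include it.
{A, B}⁺ = {A, B, C, D, E, F} — all of the relation — so {A, B} is a candidate key.
{B, C, E}⁺ = {A, B, C, D, E, F} — all of the relation — so {B, C, E} is a candidate key.
Any other superkey properly contains one of these, so there are no further candidate keys.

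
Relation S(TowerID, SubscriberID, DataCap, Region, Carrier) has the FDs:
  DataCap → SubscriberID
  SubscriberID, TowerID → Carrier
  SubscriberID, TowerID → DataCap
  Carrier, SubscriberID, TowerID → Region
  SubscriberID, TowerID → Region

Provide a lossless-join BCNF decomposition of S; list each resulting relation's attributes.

Candidate keys of the original relation: {DataCap, TowerID}, {SubscriberID, TowerID}.
In {Carrier, DataCap, Region, SubscriberID, TowerID}, {DataCap} is not a superkey ({DataCap}⁺ restricted to this set is {DataCap, SubscriberID}), so split on DataCap → SubscriberID into {DataCap, SubscriberID} and {Carrier, DataCap, Region, TowerID}.
{DataCap, SubscriberID}: every determinant is a superkey — BCNF.
{Carrier, DataCap, Region, TowerID}: every determinant is a superkey — BCNF.

{Carrier, DataCap, Region, TowerID}; {DataCap, SubscriberID}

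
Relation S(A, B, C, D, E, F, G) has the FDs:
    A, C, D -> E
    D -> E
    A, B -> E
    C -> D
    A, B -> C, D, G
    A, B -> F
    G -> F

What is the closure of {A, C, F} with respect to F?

Start with {A, C, F}.
C -> D applies; add {D} → now {A, C, D, F}.
A, C, D -> E applies; add {E} → now {A, C, D, E, F}.
No further FD applies.

{A, C, D, E, F}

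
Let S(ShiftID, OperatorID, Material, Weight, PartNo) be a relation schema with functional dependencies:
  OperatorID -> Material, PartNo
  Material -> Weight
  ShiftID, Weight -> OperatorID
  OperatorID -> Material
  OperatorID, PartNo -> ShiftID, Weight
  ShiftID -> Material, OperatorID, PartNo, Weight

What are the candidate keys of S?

{OperatorID} is a candidate key since {OperatorID}⁺ = {Material, OperatorID, PartNo, ShiftID, Weight} covers every attribute.
{ShiftID} is a candidate key since {ShiftID}⁺ = {Material, OperatorID, PartNo, ShiftID, Weight} covers every attribute.
No proper subset of any of these is a key, and no other minimal superkey exists.

{OperatorID}, {ShiftID}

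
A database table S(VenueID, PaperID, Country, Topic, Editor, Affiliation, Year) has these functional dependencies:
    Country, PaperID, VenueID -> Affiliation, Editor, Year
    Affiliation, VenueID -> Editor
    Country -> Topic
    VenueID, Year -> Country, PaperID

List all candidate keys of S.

Attributes never on any right-hand side: {VenueID} — every candidate key must contain it.
Closure of {VenueID, Year} is {Affiliation, Country, Editor, PaperID, Topic, VenueID, Year}, the whole schema; {VenueID, Year} is a candidate key.
Closure of {Country, PaperID, VenueID} is {Affiliation, Country, Editor, PaperID, Topic, VenueID, Year}, the whole schema; {Country, PaperID, VenueID} is a candidate key.
No proper subset of any of these is a key, and no other minimal superkey exists.

{Country, PaperID, VenueID}, {VenueID, Year}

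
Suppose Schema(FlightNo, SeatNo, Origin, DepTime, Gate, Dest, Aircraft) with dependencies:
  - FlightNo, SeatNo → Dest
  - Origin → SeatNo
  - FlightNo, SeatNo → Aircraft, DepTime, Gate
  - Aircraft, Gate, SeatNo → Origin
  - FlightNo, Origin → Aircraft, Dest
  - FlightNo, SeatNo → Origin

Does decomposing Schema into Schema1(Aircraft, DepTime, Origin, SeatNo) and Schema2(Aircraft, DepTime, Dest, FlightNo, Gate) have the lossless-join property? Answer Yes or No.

No

The shared attributes are {Aircraft, DepTime} and {Aircraft, DepTime}⁺ = {Aircraft, DepTime}.
The closure covers neither Schema1 nor Schema2 entirely; the join is not lossless.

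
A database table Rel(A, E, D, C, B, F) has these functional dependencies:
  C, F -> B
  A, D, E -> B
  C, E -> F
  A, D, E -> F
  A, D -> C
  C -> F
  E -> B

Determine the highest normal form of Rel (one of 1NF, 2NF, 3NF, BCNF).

Candidate key: {A, D, E}. Prime attributes: {A, D, E}.
For C, F -> B we have {C, F}⁺ = {B, C, F}; {C, F} is not a superkey, so BCNF fails.
C, F -> B determines the non-prime attribute {B} from a non-superkey — 3NF is violated.
The proper key subset {E} of {A, D, E} determines non-prime {B}, so the relation is not even in 2NF.

1NF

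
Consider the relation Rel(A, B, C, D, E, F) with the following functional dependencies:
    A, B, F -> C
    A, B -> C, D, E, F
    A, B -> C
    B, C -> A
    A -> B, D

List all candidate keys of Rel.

{A}⁺ = {A, B, C, D, E, F}, which is every attribute, so {A} is a candidate key.
{B, C}⁺ = {A, B, C, D, E, F}, which is every attribute, so {B, C} is a candidate key.
Any other superkey properly contains one of these, so there are no further candidate keys.

{A}, {B, C}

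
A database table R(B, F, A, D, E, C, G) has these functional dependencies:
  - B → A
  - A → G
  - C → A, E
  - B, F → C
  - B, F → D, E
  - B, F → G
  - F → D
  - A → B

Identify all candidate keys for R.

{A, F}, {B, F}, {C, F}

{F} never appears on the right of any FD, so every key must include it.
{A, F} is a candidate key since {A, F}⁺ = {A, B, C, D, E, F, G} covers every attribute.
{B, F} is a candidate key since {B, F}⁺ = {A, B, C, D, E, F, G} covers every attribute.
{C, F} is a candidate key since {C, F}⁺ = {A, B, C, D, E, F, G} covers every attribute.
Any other superkey properly contains one of these, so there are no further candidate keys.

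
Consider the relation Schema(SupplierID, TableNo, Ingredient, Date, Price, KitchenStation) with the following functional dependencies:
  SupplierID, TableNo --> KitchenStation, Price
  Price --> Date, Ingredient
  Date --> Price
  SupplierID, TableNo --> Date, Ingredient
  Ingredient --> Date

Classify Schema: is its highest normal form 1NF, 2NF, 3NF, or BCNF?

Candidate key: {SupplierID, TableNo}. Prime attributes: {SupplierID, TableNo}.
For Price --> Date, Ingredient we have {Price}⁺ = {Date, Ingredient, Price}; {Price} is not a superkey, so BCNF fails.
Price --> Date, Ingredient has non-prime {Date, Ingredient} on the right and a non-superkey on the left, so 3NF fails.
Checking every proper subset of each key, none determines a non-prime attribute — 2NF is satisfied.

2NF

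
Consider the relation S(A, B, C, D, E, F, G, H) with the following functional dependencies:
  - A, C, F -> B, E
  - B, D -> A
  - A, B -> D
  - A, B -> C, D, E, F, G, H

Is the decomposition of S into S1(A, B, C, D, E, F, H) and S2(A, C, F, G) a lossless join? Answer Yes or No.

Common attributes: {A, C, F}; their closure is {A, B, C, D, E, F, G, H}.
Since S1 ⊆ {A, B, C, D, E, F, G, H}, the intersection is a superkey of S1; the decomposition is lossless.

Yes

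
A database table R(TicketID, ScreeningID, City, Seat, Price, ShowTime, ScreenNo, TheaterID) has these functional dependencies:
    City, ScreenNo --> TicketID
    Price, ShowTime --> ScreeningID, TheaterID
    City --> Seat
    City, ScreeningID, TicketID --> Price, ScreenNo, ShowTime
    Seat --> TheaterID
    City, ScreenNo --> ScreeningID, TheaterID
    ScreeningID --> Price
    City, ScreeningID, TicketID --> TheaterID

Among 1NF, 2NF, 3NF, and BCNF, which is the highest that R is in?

1NF

Candidate keys: {City, Price, ShowTime, TicketID}, {City, ScreenNo}, {City, ScreeningID, TicketID}. Prime attributes: {City, Price, ScreenNo, ScreeningID, ShowTime, TicketID}.
Price, ShowTime --> ScreeningID, TheaterID: {Price, ShowTime}⁺ = {Price, ScreeningID, ShowTime, TheaterID}, which is not all of the attributes, so the left side is not a superkey — BCNF is violated.
Because {TheaterID} is non-prime and the left side of Price, ShowTime --> ScreeningID, TheaterID is not a superkey, the relation is not in 3NF.
The proper key subset {City} of {City, ScreenNo} determines non-prime {Seat, TheaterID}, so the relation is not even in 2NF.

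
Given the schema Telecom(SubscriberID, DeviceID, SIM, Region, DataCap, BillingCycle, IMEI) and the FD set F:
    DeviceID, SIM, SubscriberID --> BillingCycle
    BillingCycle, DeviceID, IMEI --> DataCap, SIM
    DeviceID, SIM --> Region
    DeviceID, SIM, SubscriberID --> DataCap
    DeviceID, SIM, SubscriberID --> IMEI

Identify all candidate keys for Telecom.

{BillingCycle, DeviceID, IMEI, SubscriberID}, {DeviceID, SIM, SubscriberID}

No FD produces {DeviceID, SubscriberID}, so they must be in every candidate key.
Closure of {DeviceID, SIM, SubscriberID} is {BillingCycle, DataCap, DeviceID, IMEI, Region, SIM, SubscriberID}, the whole schema; {DeviceID, SIM, SubscriberID} is a candidate key.
Closure of {BillingCycle, DeviceID, IMEI, SubscriberID} is {BillingCycle, DataCap, DeviceID, IMEI, Region, SIM, SubscriberID}, the whole schema; {BillingCycle, DeviceID, IMEI, SubscriberID} is a candidate key.
Any other superkey properly contains one of these, so there are no further candidate keys.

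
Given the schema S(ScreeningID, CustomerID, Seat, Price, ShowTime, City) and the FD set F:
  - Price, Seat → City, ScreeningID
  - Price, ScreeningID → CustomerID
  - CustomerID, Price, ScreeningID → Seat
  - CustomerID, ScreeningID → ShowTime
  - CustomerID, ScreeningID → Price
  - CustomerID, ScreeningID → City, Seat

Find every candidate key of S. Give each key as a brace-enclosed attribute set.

{CustomerID, ScreeningID}⁺ = {City, CustomerID, Price, ScreeningID, Seat, ShowTime}, which is every attribute, so {CustomerID, ScreeningID} is a candidate key.
{Price, ScreeningID}⁺ = {City, CustomerID, Price, ScreeningID, Seat, ShowTime}, which is every attribute, so {Price, ScreeningID} is a candidate key.
{Price, Seat}⁺ = {City, CustomerID, Price, ScreeningID, Seat, ShowTime}, which is every attribute, so {Price, Seat} is a candidate key.
No proper subset of any of these is a key, and no other minimal superkey exists.

{CustomerID, ScreeningID}, {Price, ScreeningID}, {Price, Seat}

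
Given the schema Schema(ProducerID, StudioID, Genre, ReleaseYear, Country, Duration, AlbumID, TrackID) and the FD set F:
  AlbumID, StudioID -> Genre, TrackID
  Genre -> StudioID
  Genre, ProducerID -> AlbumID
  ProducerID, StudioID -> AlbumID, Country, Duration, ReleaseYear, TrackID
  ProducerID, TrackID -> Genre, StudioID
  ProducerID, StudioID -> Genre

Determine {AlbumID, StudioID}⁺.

{AlbumID, Genre, StudioID, TrackID}

Start with {AlbumID, StudioID}.
AlbumID, StudioID -> Genre, TrackID applies; add {Genre, TrackID} → now {AlbumID, Genre, StudioID, TrackID}.
No further FD applies.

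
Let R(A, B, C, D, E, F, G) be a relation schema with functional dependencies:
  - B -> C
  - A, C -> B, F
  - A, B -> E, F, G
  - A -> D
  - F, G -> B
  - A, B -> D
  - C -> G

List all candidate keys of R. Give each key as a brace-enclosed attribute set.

No FD produces {A}, so it must be in every candidate key.
{A, B}⁺ = {A, B, C, D, E, F, G}, which is every attribute, so {A, B} is a candidate key.
{A, C}⁺ = {A, B, C, D, E, F, G}, which is every attribute, so {A, C} is a candidate key.
{A, F, G}⁺ = {A, B, C, D, E, F, G}, which is every attribute, so {A, F, G} is a candidate key.
No proper subset of any of these is a key, and no other minimal superkey exists.

{A, B}, {A, C}, {A, F, G}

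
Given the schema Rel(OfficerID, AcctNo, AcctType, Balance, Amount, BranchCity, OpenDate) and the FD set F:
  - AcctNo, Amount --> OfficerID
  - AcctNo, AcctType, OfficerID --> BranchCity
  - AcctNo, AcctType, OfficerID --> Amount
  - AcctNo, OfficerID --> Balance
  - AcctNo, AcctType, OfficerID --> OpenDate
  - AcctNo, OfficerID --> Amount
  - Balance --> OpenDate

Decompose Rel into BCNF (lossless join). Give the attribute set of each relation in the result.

{AcctNo, AcctType, Amount, BranchCity}; {AcctNo, Amount, Balance, OfficerID}; {Balance, OpenDate}

Candidate keys of the original relation: {AcctNo, AcctType, Amount}, {AcctNo, AcctType, OfficerID}.
{AcctNo, AcctType, Amount, Balance, BranchCity, OfficerID, OpenDate}: {AcctNo, Amount} determines {AcctNo, Amount, Balance, OfficerID, OpenDate} here but is not a superkey — split on AcctNo, Amount --> Balance, OfficerID, OpenDate, giving {AcctNo, Amount, Balance, OfficerID, OpenDate} and {AcctNo, AcctType, Amount, BranchCity}.
{AcctNo, Amount, Balance, OfficerID, OpenDate}: {Balance} determines {Balance, OpenDate} here but is not a superkey — split on Balance --> OpenDate, giving {Balance, OpenDate} and {AcctNo, Amount, Balance, OfficerID}.
{Balance, OpenDate}: every determinant is a superkey — BCNF.
{AcctNo, Amount, Balance, OfficerID}: every determinant is a superkey — BCNF.
{AcctNo, AcctType, Amount, BranchCity}: every determinant is a superkey — BCNF.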